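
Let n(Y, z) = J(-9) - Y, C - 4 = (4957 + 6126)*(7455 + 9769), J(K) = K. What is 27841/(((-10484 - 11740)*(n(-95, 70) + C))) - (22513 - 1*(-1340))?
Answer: -101194472615710945/4242421188768 ≈ -23853.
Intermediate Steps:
C = 190893596 (C = 4 + (4957 + 6126)*(7455 + 9769) = 4 + 11083*17224 = 4 + 190893592 = 190893596)
n(Y, z) = -9 - Y
27841/(((-10484 - 11740)*(n(-95, 70) + C))) - (22513 - 1*(-1340)) = 27841/(((-10484 - 11740)*((-9 - 1*(-95)) + 190893596))) - (22513 - 1*(-1340)) = 27841/((-22224*((-9 + 95) + 190893596))) - (22513 + 1340) = 27841/((-22224*(86 + 190893596))) - 1*23853 = 27841/((-22224*190893682)) - 23853 = 27841/(-4242421188768) - 23853 = 27841*(-1/4242421188768) - 23853 = -27841/4242421188768 - 23853 = -101194472615710945/4242421188768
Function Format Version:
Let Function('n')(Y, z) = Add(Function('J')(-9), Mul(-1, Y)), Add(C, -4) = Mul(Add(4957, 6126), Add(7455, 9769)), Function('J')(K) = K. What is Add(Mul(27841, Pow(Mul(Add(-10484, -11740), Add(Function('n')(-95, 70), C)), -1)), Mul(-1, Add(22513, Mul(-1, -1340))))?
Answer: Rational(-101194472615710945, 4242421188768) ≈ -23853.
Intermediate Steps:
C = 190893596 (C = Add(4, Mul(Add(4957, 6126), Add(7455, 9769))) = Add(4, Mul(11083, 17224)) = Add(4, 190893592) = 190893596)
Function('n')(Y, z) = Add(-9, Mul(-1, Y))
Add(Mul(27841, Pow(Mul(Add(-10484, -11740), Add(Function('n')(-95, 70), C)), -1)), Mul(-1, Add(22513, Mul(-1, -1340)))) = Add(Mul(27841, Pow(Mul(Add(-10484, -11740), Add(Add(-9, Mul(-1, -95)), 190893596)), -1)), Mul(-1, Add(22513, Mul(-1, -1340)))) = Add(Mul(27841, Pow(Mul(-22224, Add(Add(-9, 95), 190893596)), -1)), Mul(-1, Add(22513, 1340))) = Add(Mul(27841, Pow(Mul(-22224, Add(86, 190893596)), -1)), Mul(-1, 23853)) = Add(Mul(27841, Pow(Mul(-22224, 190893682), -1)), -23853) = Add(Mul(27841, Pow(-4242421188768, -1)), -23853) = Add(Mul(27841, Rational(-1, 4242421188768)), -23853) = Add(Rational(-27841, 4242421188768), -23853) = Rational(-101194472615710945, 4242421188768)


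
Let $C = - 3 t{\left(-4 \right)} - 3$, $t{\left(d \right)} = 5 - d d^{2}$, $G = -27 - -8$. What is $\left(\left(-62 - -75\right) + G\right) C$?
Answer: $1260$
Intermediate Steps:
$G = -19$ ($G = -27 + 8 = -19$)
$t{\left(d \right)} = 5 - d^{3}$
$C = -210$ ($C = - 3 \left(5 - \left(-4\right)^{3}\right) - 3 = - 3 \left(5 - -64\right) - 3 = - 3 \left(5 + 64\right) - 3 = \left(-3\right) 69 - 3 = -207 - 3 = -210$)
$\left(\left(-62 - -75\right) + G\right) C = \left(\left(-62 - -75\right) - 19\right) \left(-210\right) = \left(\left(-62 + 75\right) - 19\right) \left(-210\right) = \left(13 - 19\right) \left(-210\right) = \left(-6\right) \left(-210\right) = 1260$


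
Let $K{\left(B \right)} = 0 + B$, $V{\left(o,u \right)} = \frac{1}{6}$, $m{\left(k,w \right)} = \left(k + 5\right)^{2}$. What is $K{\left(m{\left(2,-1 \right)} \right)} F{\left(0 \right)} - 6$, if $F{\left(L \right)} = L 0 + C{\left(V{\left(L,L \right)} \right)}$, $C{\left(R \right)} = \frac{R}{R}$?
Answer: $43$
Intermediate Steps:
$m{\left(k,w \right)} = \left(5 + k\right)^{2}$
$V{\left(o,u \right)} = \frac{1}{6}$
$K{\left(B \right)} = B$
$C{\left(R \right)} = 1$
$F{\left(L \right)} = 1$ ($F{\left(L \right)} = L 0 + 1 = 0 + 1 = 1$)
$K{\left(m{\left(2,-1 \right)} \right)} F{\left(0 \right)} - 6 = \left(5 + 2\right)^{2} \cdot 1 - 6 = 7^{2} \cdot 1 - 6 = 49 \cdot 1 - 6 = 49 - 6 = 43$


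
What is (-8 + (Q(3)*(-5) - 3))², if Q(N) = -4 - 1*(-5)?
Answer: 256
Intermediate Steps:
Q(N) = 1 (Q(N) = -4 + 5 = 1)
(-8 + (Q(3)*(-5) - 3))² = (-8 + (1*(-5) - 3))² = (-8 + (-5 - 3))² = (-8 - 8)² = (-16)² = 256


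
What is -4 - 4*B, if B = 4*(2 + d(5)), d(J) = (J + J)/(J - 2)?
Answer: -268/3 ≈ -89.333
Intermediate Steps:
d(J) = 2*J/(-2 + J) (d(J) = (2*J)/(-2 + J) = 2*J/(-2 + J))
B = 64/3 (B = 4*(2 + 2*5/(-2 + 5)) = 4*(2 + 2*5/3) = 4*(2 + 2*5*(⅓)) = 4*(2 + 10/3) = 4*(16/3) = 64/3 ≈ 21.333)
-4 - 4*B = -4 - 4*64/3 = -4 - 256/3 = -268/3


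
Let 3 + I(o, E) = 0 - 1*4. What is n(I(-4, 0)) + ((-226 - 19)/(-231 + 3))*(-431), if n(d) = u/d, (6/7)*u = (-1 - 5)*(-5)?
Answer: -106735/228 ≈ -468.14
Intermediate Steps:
u = 35 (u = 7*((-1 - 5)*(-5))/6 = 7*(-6*(-5))/6 = (7/6)*30 = 35)
I(o, E) = -7 (I(o, E) = -3 + (0 - 1*4) = -3 + (0 - 4) = -3 - 4 = -7)
n(d) = 35/d
n(I(-4, 0)) + ((-226 - 19)/(-231 + 3))*(-431) = 35/(-7) + ((-226 - 19)/(-231 + 3))*(-431) = 35*(-⅐) - 245/(-228)*(-431) = -5 - 245*(-1/228)*(-431) = -5 + (245/228)*(-431) = -5 - 105595/228 = -106735/228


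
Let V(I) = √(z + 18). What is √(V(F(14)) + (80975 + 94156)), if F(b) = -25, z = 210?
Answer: √(175131 + 2*√57) ≈ 418.50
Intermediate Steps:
V(I) = 2*√57 (V(I) = √(210 + 18) = √228 = 2*√57)
√(V(F(14)) + (80975 + 94156)) = √(2*√57 + (80975 + 94156)) = √(2*√57 + 175131) = √(175131 + 2*√57)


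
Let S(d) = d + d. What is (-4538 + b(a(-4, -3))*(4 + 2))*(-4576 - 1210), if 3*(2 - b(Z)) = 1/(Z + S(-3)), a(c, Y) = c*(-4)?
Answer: 130942966/5 ≈ 2.6189e+7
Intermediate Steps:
S(d) = 2*d
a(c, Y) = -4*c
b(Z) = 2 - 1/(3*(-6 + Z)) (b(Z) = 2 - 1/(3*(Z + 2*(-3))) = 2 - 1/(3*(Z - 6)) = 2 - 1/(3*(-6 + Z)))
(-4538 + b(a(-4, -3))*(4 + 2))*(-4576 - 1210) = (-4538 + ((-37 + 6*(-4*(-4)))/(3*(-6 - 4*(-4))))*(4 + 2))*(-4576 - 1210) = (-4538 + ((-37 + 6*16)/(3*(-6 + 16)))*6)*(-5786) = (-4538 + ((⅓)*(-37 + 96)/10)*6)*(-5786) = (-4538 + ((⅓)*(⅒)*59)*6)*(-5786) = (-4538 + (59/30)*6)*(-5786) = (-4538 + 59/5)*(-5786) = -22631/5*(-5786) = 130942966/5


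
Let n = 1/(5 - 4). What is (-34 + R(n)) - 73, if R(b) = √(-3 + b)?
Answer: -107 + I*√2 ≈ -107.0 + 1.4142*I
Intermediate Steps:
n = 1 (n = 1/1 = 1)
(-34 + R(n)) - 73 = (-34 + √(-3 + 1)) - 73 = (-34 + √(-2)) - 73 = (-34 + I*√2) - 73 = -107 + I*√2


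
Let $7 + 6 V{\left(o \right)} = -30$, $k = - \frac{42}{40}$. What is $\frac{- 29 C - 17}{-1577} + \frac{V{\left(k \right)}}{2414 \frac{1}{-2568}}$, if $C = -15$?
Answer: $\frac{630640}{100181} \approx 6.295$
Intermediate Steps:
$k = - \frac{21}{20}$ ($k = \left(-42\right) \frac{1}{40} = - \frac{21}{20} \approx -1.05$)
$V{\left(o \right)} = - \frac{37}{6}$ ($V{\left(o \right)} = - \frac{7}{6} + \frac{1}{6} \left(-30\right) = - \frac{7}{6} - 5 = - \frac{37}{6}$)
$\frac{- 29 C - 17}{-1577} + \frac{V{\left(k \right)}}{2414 \frac{1}{-2568}} = \frac{\left(-29\right) \left(-15\right) - 17}{-1577} - \frac{37}{6 \frac{2414}{-2568}} = \left(435 - 17\right) \left(- \frac{1}{1577}\right) - \frac{37}{6 \cdot 2414 \left(- \frac{1}{2568}\right)} = 418 \left(- \frac{1}{1577}\right) - \frac{37}{6 \left(- \frac{1207}{1284}\right)} = - \frac{22}{83} - - \frac{7918}{1207} = - \frac{22}{83} + \frac{7918}{1207} = \frac{630640}{100181}$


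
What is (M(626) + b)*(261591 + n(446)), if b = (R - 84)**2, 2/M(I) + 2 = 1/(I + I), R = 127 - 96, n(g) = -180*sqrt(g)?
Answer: 1838572200993/2503 - 1265116140*sqrt(446)/2503 ≈ 7.2387e+8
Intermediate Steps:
R = 31
M(I) = 2/(-2 + 1/(2*I)) (M(I) = 2/(-2 + 1/(I + I)) = 2/(-2 + 1/(2*I)))
b = 2809 (b = (31 - 84)**2 = (-53)**2 = 2809)
(M(626) + b)*(261591 + n(446)) = (-4*626/(-1 + 4*626) + 2809)*(261591 - 180*sqrt(446)) = (-4*626/(-1 + 2504) + 2809)*(261591 - 180*sqrt(446)) = (-4*626/2503 + 2809)*(261591 - 180*sqrt(446)) = (-4*626*1/2503 + 2809)*(261591 - 180*sqrt(446)) = (-2504/2503 + 2809)*(261591 - 180*sqrt(446)) = 7028423*(261591 - 180*sqrt(446))/2503 = 1838572200993/2503 - 1265116140*sqrt(446)/2503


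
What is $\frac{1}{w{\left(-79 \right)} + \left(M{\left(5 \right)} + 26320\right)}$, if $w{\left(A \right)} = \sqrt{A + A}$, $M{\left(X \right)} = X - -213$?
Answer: $\frac{13269}{352132801} - \frac{i \sqrt{158}}{704265602} \approx 3.7682 \cdot 10^{-5} - 1.7848 \cdot 10^{-8} i$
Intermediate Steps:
$M{\left(X \right)} = 213 + X$ ($M{\left(X \right)} = X + 213 = 213 + X$)
$w{\left(A \right)} = \sqrt{2} \sqrt{A}$ ($w{\left(A \right)} = \sqrt{2 A} = \sqrt{2} \sqrt{A}$)
$\frac{1}{w{\left(-79 \right)} + \left(M{\left(5 \right)} + 26320\right)} = \frac{1}{\sqrt{2} \sqrt{-79} + \left(\left(213 + 5\right) + 26320\right)} = \frac{1}{\sqrt{2} i \sqrt{79} + \left(218 + 26320\right)} = \frac{1}{i \sqrt{158} + 26538} = \frac{1}{26538 + i \sqrt{158}}$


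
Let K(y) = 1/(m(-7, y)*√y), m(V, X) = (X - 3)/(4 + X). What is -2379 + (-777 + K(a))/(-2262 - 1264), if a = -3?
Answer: -8387577/3526 - I*√3/63468 ≈ -2378.8 - 2.729e-5*I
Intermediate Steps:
m(V, X) = (-3 + X)/(4 + X)
K(y) = (4 + y)/(√y*(-3 + y)) (K(y) = 1/(((-3 + y)/(4 + y))*√y) = 1/(√y*(-3 + y)/(4 + y)) = (4 + y)/(√y*(-3 + y)))
-2379 + (-777 + K(a))/(-2262 - 1264) = -2379 + (-777 + (4 - 3)/(√(-3)*(-3 - 3)))/(-2262 - 1264) = -2379 + (-777 - I*√3/3*1/(-6))/(-3526) = -2379 + (-777 - I*√3/3*(-⅙)*1)*(-1/3526) = -2379 + (-777 + I*√3/18)*(-1/3526) = -2379 + (777/3526 - I*√3/63468) = -8387577/3526 - I*√3/63468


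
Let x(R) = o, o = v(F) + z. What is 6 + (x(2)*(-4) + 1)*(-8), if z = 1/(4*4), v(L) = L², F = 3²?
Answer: 2592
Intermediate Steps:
F = 9
z = 1/16 ≈ 0.062500
o = 1297/16 (o = 9² + 1/16 = 81 + 1/16 = 1297/16 ≈ 81.063)
x(R) = 1297/16
6 + (x(2)*(-4) + 1)*(-8) = 6 + ((1297/16)*(-4) + 1)*(-8) = 6 + (-1297/4 + 1)*(-8) = 6 - 1293/4*(-8) = 6 + 2586 = 2592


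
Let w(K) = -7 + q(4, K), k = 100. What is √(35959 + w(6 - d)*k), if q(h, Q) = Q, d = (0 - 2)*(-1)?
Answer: 13*√211 ≈ 188.84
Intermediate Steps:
d = 2 (d = -2*(-1) = 2)
w(K) = -7 + K
√(35959 + w(6 - d)*k) = √(35959 + (-7 + (6 - 1*2))*100) = √(35959 + (-7 + (6 - 2))*100) = √(35959 + (-7 + 4)*100) = √(35959 - 3*100) = √(35959 - 300) = √35659 = 13*√211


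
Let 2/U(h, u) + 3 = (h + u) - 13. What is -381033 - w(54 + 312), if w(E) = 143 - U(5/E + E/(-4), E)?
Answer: -9016336921/23654 ≈ -3.8118e+5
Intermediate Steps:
U(h, u) = 2/(-16 + h + u) (U(h, u) = 2/(-3 + ((h + u) - 13)) = 2/(-3 + (-13 + h + u)) = 2/(-16 + h + u))
w(E) = 143 - 2/(-16 + 5/E + 3*E/4) (w(E) = 143 - 2/(-16 + (5/E + E/(-4)) + E) = 143 - 2/(-16 + (5/E + E*(-1/4)) + E) = 143 - 2/(-16 + (5/E - E/4) + E) = 143 - 2/(-16 + 5/E + 3*E/4))
-381033 - w(54 + 312) = -381033 - (2860 - 9160*(54 + 312) + 429*(54 + 312)**2)/(20 - 64*(54 + 312) + 3*(54 + 312)**2) = -381033 - (2860 - 9160*366 + 429*366**2)/(20 - 64*366 + 3*366**2) = -381033 - (2860 - 3352560 + 429*133956)/(20 - 23424 + 3*133956) = -381033 - (2860 - 3352560 + 57467124)/(20 - 23424 + 401868) = -381033 - 54117424/378464 = -381033 - 1*3382339/23654 = -381033 - 3382339/23654 = -9016336921/23654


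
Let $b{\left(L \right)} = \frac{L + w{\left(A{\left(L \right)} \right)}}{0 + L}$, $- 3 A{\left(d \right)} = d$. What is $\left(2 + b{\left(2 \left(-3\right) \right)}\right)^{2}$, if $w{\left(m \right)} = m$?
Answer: $\frac{64}{9} \approx 7.1111$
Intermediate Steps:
$A{\left(d \right)} = - \frac{d}{3}$
$b{\left(L \right)} = \frac{2}{3}$ ($b{\left(L \right)} = \frac{L - \frac{L}{3}}{0 + L} = \frac{\frac{2}{3} L}{L} = \frac{2}{3}$)
$\left(2 + b{\left(2 \left(-3\right) \right)}\right)^{2} = \left(2 + \frac{2}{3}\right)^{2} = \left(\frac{8}{3}\right)^{2} = \frac{64}{9}$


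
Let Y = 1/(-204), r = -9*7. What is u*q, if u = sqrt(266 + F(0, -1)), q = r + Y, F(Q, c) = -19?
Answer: -12853*sqrt(247)/204 ≈ -990.20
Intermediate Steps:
r = -63
Y = -1/204 ≈ -0.0049020
q = -12853/204 (q = -63 - 1/204 = -12853/204 ≈ -63.005)
u = sqrt(247) (u = sqrt(266 - 19) = sqrt(247) ≈ 15.716)
u*q = sqrt(247)*(-12853/204) = -12853*sqrt(247)/204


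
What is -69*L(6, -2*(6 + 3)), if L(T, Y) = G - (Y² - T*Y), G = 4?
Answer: 29532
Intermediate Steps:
L(T, Y) = 4 - Y² + T*Y (L(T, Y) = 4 - (Y² - T*Y) = 4 + (-Y² + T*Y) = 4 - Y² + T*Y)
-69*L(6, -2*(6 + 3)) = -69*(4 - (-2*(6 + 3))² + 6*(-2*(6 + 3))) = -69*(4 - (-2*9)² + 6*(-2*9)) = -69*(4 - 1*(-18)² + 6*(-18)) = -69*(4 - 1*324 - 108) = -69*(4 - 324 - 108) = -69*(-428) = 29532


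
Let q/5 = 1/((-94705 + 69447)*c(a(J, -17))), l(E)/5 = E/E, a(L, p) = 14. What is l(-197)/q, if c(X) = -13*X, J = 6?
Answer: 4596956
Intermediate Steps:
l(E) = 5 (l(E) = 5*(E/E) = 5*1 = 5)
q = 5/4596956 (q = 5*(1/((-94705 + 69447)*((-13*14)))) = 5*(1/(-25258*(-182))) = 5*(-1/25258*(-1/182)) = 5*(1/4596956) = 5/4596956 ≈ 1.0877e-6)
l(-197)/q = 5/(5/4596956) = 5*(4596956/5) = 4596956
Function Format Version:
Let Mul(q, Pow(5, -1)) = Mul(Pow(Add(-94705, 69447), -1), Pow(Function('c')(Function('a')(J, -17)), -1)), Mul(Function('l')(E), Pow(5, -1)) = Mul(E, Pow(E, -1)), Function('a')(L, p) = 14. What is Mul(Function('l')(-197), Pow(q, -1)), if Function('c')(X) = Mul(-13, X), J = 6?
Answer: 4596956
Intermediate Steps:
Function('l')(E) = 5 (Function('l')(E) = Mul(5, Mul(E, Pow(E, -1))) = Mul(5, 1) = 5)
q = Rational(5, 4596956) (q = Mul(5, Mul(Pow(Add(-94705, 69447), -1), Pow(Mul(-13, 14), -1))) = Mul(5, Mul(Pow(-25258, -1), Pow(-182, -1))) = Mul(5, Mul(Rational(-1, 25258), Rational(-1, 182))) = Mul(5, Rational(1, 4596956)) = Rational(5, 4596956) ≈ 1.0877e-6)
Mul(Function('l')(-197), Pow(q, -1)) = Mul(5, Pow(Rational(5, 4596956), -1)) = Mul(5, Rational(4596956, 5)) = 4596956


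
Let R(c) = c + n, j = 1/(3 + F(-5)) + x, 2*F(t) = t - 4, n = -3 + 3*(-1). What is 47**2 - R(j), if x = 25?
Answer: 6572/3 ≈ 2190.7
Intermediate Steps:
n = -6 (n = -3 - 3 = -6)
F(t) = -2 + t/2 (F(t) = (t - 4)/2 = (-4 + t)/2 = -2 + t/2)
j = 73/3 (j = 1/(3 + (-2 + (1/2)*(-5))) + 25 = 1/(3 + (-2 - 5/2)) + 25 = 1/(3 - 9/2) + 25 = 1/(-3/2) + 25 = -2/3 + 25 = 73/3 ≈ 24.333)
R(c) = -6 + c (R(c) = c - 6 = -6 + c)
47**2 - R(j) = 47**2 - (-6 + 73/3) = 2209 - 1*55/3 = 2209 - 55/3 = 6572/3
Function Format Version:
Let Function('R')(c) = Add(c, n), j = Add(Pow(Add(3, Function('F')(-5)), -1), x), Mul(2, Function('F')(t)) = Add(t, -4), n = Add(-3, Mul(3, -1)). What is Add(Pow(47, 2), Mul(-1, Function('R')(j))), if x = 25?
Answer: Rational(6572, 3) ≈ 2190.7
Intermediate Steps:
n = -6 (n = Add(-3, -3) = -6)
Function('F')(t) = Add(-2, Mul(Rational(1, 2), t)) (Function('F')(t) = Mul(Rational(1, 2), Add(t, -4)) = Mul(Rational(1, 2), Add(-4, t)) = Add(-2, Mul(Rational(1, 2), t)))
j = Rational(73, 3) (j = Add(Pow(Add(3, Add(-2, Mul(Rational(1, 2), -5))), -1), 25) = Add(Pow(Add(3, Add(-2, Rational(-5, 2))), -1), 25) = Add(Pow(Add(3, Rational(-9, 2)), -1), 25) = Add(Pow(Rational(-3, 2), -1), 25) = Add(Rational(-2, 3), 25) = Rational(73, 3) ≈ 24.333)
Function('R')(c) = Add(-6, c) (Function('R')(c) = Add(c, -6) = Add(-6, c))
Add(Pow(47, 2), Mul(-1, Function('R')(j))) = Add(Pow(47, 2), Mul(-1, Add(-6, Rational(73, 3)))) = Add(2209, Mul(-1, Rational(55, 3))) = Add(2209, Rational(-55, 3)) = Rational(6572, 3)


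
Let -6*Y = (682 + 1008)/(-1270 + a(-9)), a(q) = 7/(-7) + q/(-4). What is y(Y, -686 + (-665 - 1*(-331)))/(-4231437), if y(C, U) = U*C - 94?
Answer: 65050/858981711 ≈ 7.5729e-5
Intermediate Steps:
a(q) = -1 - q/4 (a(q) = 7*(-1/7) + q*(-1/4) = -1 - q/4)
Y = 676/3045 (Y = -(682 + 1008)/(6*(-1270 + (-1 - 1/4*(-9)))) = -845/(3*(-1270 + (-1 + 9/4))) = -845/(3*(-1270 + 5/4)) = -845/(3*(-5075/4)) = -845*(-4)/(3*5075) = -1/6*(-1352/1015) = 676/3045 ≈ 0.22200)
y(C, U) = -94 + C*U (y(C, U) = C*U - 94 = -94 + C*U)
y(Y, -686 + (-665 - 1*(-331)))/(-4231437) = (-94 + 676*(-686 + (-665 - 1*(-331)))/3045)/(-4231437) = (-94 + 676*(-686 + (-665 + 331))/3045)*(-1/4231437) = (-94 + 676*(-686 - 334)/3045)*(-1/4231437) = (-94 + (676/3045)*(-1020))*(-1/4231437) = (-94 - 45968/203)*(-1/4231437) = -65050/203*(-1/4231437) = 65050/858981711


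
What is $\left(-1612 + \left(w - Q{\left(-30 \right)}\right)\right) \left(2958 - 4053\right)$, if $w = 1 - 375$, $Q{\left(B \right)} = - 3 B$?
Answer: $2273220$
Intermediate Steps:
$w = -374$ ($w = 1 - 375 = -374$)
$\left(-1612 + \left(w - Q{\left(-30 \right)}\right)\right) \left(2958 - 4053\right) = \left(-1612 - \left(374 - -90\right)\right) \left(2958 - 4053\right) = \left(-1612 - 464\right) \left(-1095\right) = \left(-2076\right) \left(-1095\right) = 2273220$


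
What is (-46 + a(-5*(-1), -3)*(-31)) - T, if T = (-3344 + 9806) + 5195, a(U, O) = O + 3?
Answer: -11703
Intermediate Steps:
a(U, O) = 3 + O
T = 11657 (T = 6462 + 5195 = 11657)
(-46 + a(-5*(-1), -3)*(-31)) - T = (-46 + (3 - 3)*(-31)) - 1*11657 = (-46 + 0*(-31)) - 11657 = (-46 + 0) - 11657 = -46 - 11657 = -11703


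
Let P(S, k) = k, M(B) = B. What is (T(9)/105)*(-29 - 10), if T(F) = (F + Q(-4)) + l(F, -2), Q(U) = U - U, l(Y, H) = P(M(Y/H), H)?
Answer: -13/5 ≈ -2.6000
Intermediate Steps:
l(Y, H) = H
Q(U) = 0
T(F) = -2 + F (T(F) = (F + 0) - 2 = F - 2 = -2 + F)
(T(9)/105)*(-29 - 10) = ((-2 + 9)/105)*(-29 - 10) = (7*(1/105))*(-39) = (1/15)*(-39) = -13/5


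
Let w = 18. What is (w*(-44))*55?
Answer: -43560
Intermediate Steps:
(w*(-44))*55 = (18*(-44))*55 = -792*55 = -43560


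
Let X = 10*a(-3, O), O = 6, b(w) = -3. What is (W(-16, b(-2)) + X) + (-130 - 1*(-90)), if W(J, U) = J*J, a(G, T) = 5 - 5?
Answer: 216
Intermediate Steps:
a(G, T) = 0
W(J, U) = J²
X = 0 (X = 10*0 = 0)
(W(-16, b(-2)) + X) + (-130 - 1*(-90)) = ((-16)² + 0) + (-130 - 1*(-90)) = (256 + 0) + (-130 + 90) = 256 - 40 = 216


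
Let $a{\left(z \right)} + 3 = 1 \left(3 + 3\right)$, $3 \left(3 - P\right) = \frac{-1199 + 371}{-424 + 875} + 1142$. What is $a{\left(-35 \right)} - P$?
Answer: $\frac{514214}{1353} \approx 380.05$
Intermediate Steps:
$P = - \frac{510155}{1353}$ ($P = 3 - \frac{\frac{-1199 + 371}{-424 + 875} + 1142}{3} = 3 - \frac{- \frac{828}{451} + 1142}{3} = 3 - \frac{514214}{1353} = - \frac{510155}{1353} \approx -377.05$)
$a{\left(z \right)} = 3$ ($a{\left(z \right)} = -3 + 1 \left(3 + 3\right) = -3 + 1 \cdot 6 = -3 + 6 = 3$)
$a{\left(-35 \right)} - P = 3 - - \frac{510155}{1353} = 3 + \frac{510155}{1353} = \frac{514214}{1353}$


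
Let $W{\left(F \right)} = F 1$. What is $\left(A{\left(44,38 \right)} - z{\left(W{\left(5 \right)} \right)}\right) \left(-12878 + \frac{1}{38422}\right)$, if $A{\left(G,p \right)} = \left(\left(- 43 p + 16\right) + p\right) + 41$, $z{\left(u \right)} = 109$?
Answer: $\frac{407713976360}{19211} \approx 2.1223 \cdot 10^{7}$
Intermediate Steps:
$W{\left(F \right)} = F$
$A{\left(G,p \right)} = 57 - 42 p$ ($A{\left(G,p \right)} = \left(\left(16 - 43 p\right) + p\right) + 41 = \left(16 - 42 p\right) + 41 = 57 - 42 p$)
$\left(A{\left(44,38 \right)} - z{\left(W{\left(5 \right)} \right)}\right) \left(-12878 + \frac{1}{38422}\right) = \left(\left(57 - 1596\right) - 109\right) \left(-12878 + \frac{1}{38422}\right) = \left(-1539 - 109\right) \left(- \frac{494798515}{38422}\right) = \left(-1648\right) \left(- \frac{494798515}{38422}\right) = \frac{407713976360}{19211}$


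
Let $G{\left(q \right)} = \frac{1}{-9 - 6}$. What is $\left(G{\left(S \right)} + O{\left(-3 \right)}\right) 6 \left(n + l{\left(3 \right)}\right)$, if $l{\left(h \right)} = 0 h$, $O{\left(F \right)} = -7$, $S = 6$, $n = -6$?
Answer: $\frac{1272}{5} \approx 254.4$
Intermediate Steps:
$l{\left(h \right)} = 0$
$G{\left(q \right)} = - \frac{1}{15}$ ($G{\left(q \right)} = \frac{1}{-15} = - \frac{1}{15}$)
$\left(G{\left(S \right)} + O{\left(-3 \right)}\right) 6 \left(n + l{\left(3 \right)}\right) = \left(- \frac{1}{15} - 7\right) 6 \left(-6 + 0\right) = - \frac{106 \cdot 6 \left(-6\right)}{15} = \left(- \frac{106}{15}\right) \left(-36\right) = \frac{1272}{5}$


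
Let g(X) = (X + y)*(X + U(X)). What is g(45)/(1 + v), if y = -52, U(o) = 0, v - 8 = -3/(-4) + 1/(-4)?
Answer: -630/19 ≈ -33.158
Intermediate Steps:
v = 17/2 (v = 8 + (-3/(-4) + 1/(-4)) = 8 + (-3*(-¼) + 1*(-¼)) = 8 + (¾ - ¼) = 8 + ½ = 17/2 ≈ 8.5000)
g(X) = X*(-52 + X) (g(X) = (X - 52)*(X + 0) = (-52 + X)*X = X*(-52 + X))
g(45)/(1 + v) = (45*(-52 + 45))/(1 + 17/2) = (45*(-7))/(19/2) = (2/19)*(-315) = -630/19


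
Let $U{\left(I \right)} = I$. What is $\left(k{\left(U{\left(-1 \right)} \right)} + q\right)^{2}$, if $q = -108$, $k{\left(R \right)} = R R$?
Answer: $11449$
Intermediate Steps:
$k{\left(R \right)} = R^{2}$
$\left(k{\left(U{\left(-1 \right)} \right)} + q\right)^{2} = \left(\left(-1\right)^{2} - 108\right)^{2} = \left(1 - 108\right)^{2} = \left(-107\right)^{2} = 11449$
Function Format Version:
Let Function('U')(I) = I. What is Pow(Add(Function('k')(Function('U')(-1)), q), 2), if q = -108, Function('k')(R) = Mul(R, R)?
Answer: 11449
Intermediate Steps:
Function('k')(R) = Pow(R, 2)
Pow(Add(Function('k')(Function('U')(-1)), q), 2) = Pow(Add(Pow(-1, 2), -108), 2) = Pow(Add(1, -108), 2) = Pow(-107, 2) = 11449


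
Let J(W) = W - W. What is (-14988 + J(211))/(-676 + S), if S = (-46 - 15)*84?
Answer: 3747/1450 ≈ 2.5841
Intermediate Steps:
J(W) = 0
S = -5124 (S = -61*84 = -5124)
(-14988 + J(211))/(-676 + S) = (-14988 + 0)/(-676 - 5124) = -14988/(-5800) = -14988*(-1/5800) = 3747/1450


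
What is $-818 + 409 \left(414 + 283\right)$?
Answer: $284255$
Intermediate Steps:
$-818 + 409 \left(414 + 283\right) = -818 + 409 \cdot 697 = -818 + 285073 = 284255$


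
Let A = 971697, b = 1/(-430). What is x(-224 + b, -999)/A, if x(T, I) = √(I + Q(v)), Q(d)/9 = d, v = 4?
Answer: I*√107/323899 ≈ 3.1936e-5*I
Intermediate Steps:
Q(d) = 9*d
b = -1/430 ≈ -0.0023256
x(T, I) = √(36 + I) (x(T, I) = √(I + 9*4) = √(I + 36) = √(36 + I))
x(-224 + b, -999)/A = √(36 - 999)/971697 = √(-963)*(1/971697) = (3*I*√107)*(1/971697) = I*√107/323899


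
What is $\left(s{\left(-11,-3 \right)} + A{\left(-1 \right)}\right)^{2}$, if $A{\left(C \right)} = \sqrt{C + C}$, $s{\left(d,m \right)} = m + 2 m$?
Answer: $\left(9 - i \sqrt{2}\right)^{2} \approx 79.0 - 25.456 i$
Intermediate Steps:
$s{\left(d,m \right)} = 3 m$
$A{\left(C \right)} = \sqrt{2} \sqrt{C}$ ($A{\left(C \right)} = \sqrt{2 C} = \sqrt{2} \sqrt{C}$)
$\left(s{\left(-11,-3 \right)} + A{\left(-1 \right)}\right)^{2} = \left(3 \left(-3\right) + \sqrt{2} \sqrt{-1}\right)^{2} = \left(-9 + \sqrt{2} i\right)^{2} = \left(-9 + i \sqrt{2}\right)^{2}$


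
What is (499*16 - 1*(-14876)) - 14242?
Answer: 8618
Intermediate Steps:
(499*16 - 1*(-14876)) - 14242 = (7984 + 14876) - 14242 = 22860 - 14242 = 8618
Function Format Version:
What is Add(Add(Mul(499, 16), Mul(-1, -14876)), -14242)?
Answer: 8618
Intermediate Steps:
Add(Add(Mul(499, 16), Mul(-1, -14876)), -14242) = Add(Add(7984, 14876), -14242) = Add(22860, -14242) = 8618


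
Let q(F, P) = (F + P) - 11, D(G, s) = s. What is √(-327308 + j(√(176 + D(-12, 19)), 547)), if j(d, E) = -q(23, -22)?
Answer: I*√327298 ≈ 572.1*I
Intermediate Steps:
q(F, P) = -11 + F + P
j(d, E) = 10 (j(d, E) = -(-11 + 23 - 22) = -1*(-10) = 10)
√(-327308 + j(√(176 + D(-12, 19)), 547)) = √(-327308 + 10) = √(-327298) = I*√327298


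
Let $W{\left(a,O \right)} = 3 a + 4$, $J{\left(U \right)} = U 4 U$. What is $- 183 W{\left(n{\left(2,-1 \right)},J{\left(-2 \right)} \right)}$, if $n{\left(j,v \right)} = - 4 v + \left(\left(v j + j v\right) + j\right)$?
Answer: $-1830$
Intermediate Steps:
$J{\left(U \right)} = 4 U^{2}$ ($J{\left(U \right)} = 4 U U = 4 U^{2}$)
$n{\left(j,v \right)} = j - 4 v + 2 j v$ ($n{\left(j,v \right)} = - 4 v + \left(\left(j v + j v\right) + j\right) = - 4 v + \left(2 j v + j\right) = - 4 v + \left(j + 2 j v\right) = j - 4 v + 2 j v$)
$W{\left(a,O \right)} = 4 + 3 a$
$- 183 W{\left(n{\left(2,-1 \right)},J{\left(-2 \right)} \right)} = - 183 \left(4 + 3 \left(2 - -4 + 2 \cdot 2 \left(-1\right)\right)\right) = - 183 \left(4 + 3 \left(2 + 4 - 4\right)\right) = - 183 \left(4 + 3 \cdot 2\right) = - 183 \left(4 + 6\right) = \left(-183\right) 10 = -1830$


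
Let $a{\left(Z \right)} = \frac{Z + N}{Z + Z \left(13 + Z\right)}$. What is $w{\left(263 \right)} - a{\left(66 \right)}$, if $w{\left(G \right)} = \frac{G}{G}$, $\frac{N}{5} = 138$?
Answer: $\frac{377}{440} \approx 0.85682$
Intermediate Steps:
$N = 690$ ($N = 5 \cdot 138 = 690$)
$w{\left(G \right)} = 1$
$a{\left(Z \right)} = \frac{690 + Z}{Z + Z \left(13 + Z\right)}$ ($a{\left(Z \right)} = \frac{Z + 690}{Z + Z \left(13 + Z\right)} = \frac{690 + Z}{Z + Z \left(13 + Z\right)}$)
$w{\left(263 \right)} - a{\left(66 \right)} = 1 - \frac{690 + 66}{66 \left(14 + 66\right)} = 1 - \frac{1}{66} \cdot \frac{1}{80} \cdot 756 = 1 - \frac{63}{440} = \frac{377}{440}$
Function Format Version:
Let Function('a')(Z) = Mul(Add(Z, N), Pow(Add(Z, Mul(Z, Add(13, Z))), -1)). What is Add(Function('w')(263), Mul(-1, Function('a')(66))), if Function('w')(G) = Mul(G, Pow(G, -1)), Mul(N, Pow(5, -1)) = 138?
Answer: Rational(377, 440) ≈ 0.85682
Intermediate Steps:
N = 690 (N = Mul(5, 138) = 690)
Function('w')(G) = 1
Function('a')(Z) = Mul(Pow(Add(Z, Mul(Z, Add(13, Z))), -1), Add(690, Z)) (Function('a')(Z) = Mul(Add(Z, 690), Pow(Add(Z, Mul(Z, Add(13, Z))), -1)) = Mul(Add(690, Z), Pow(Add(Z, Mul(Z, Add(13, Z))), -1)) = Mul(Pow(Add(Z, Mul(Z, Add(13, Z))), -1), Add(690, Z)))
Add(Function('w')(263), Mul(-1, Function('a')(66))) = Add(1, Mul(-1, Mul(Pow(66, -1), Pow(Add(14, 66), -1), Add(690, 66)))) = Add(1, Mul(-1, Mul(Rational(1, 66), Pow(80, -1), 756))) = Add(1, Mul(-1, Mul(Rational(1, 66), Rational(1, 80), 756))) = Add(1, Mul(-1, Rational(63, 440))) = Add(1, Rational(-63, 440)) = Rational(377, 440)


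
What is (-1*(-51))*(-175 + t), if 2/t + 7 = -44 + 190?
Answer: -1240473/139 ≈ -8924.3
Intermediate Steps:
t = 2/139 (t = 2/(-7 + (-44 + 190)) = 2/(-7 + 146) = 2/139 ≈ 0.014388)
(-1*(-51))*(-175 + t) = (-1*(-51))*(-175 + 2/139) = 51*(-24323/139) = -1240473/139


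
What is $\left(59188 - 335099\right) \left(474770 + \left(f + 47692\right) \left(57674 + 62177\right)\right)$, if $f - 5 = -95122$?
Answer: $1568128829937455$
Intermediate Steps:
$f = -95117$ ($f = 5 - 95122 = -95117$)
$\left(59188 - 335099\right) \left(474770 + \left(f + 47692\right) \left(57674 + 62177\right)\right) = \left(59188 - 335099\right) \left(474770 + \left(-95117 + 47692\right) \left(57674 + 62177\right)\right) = - 275911 \left(474770 - 5683933675\right) = \left(-275911\right) \left(-5683458905\right) = 1568128829937455$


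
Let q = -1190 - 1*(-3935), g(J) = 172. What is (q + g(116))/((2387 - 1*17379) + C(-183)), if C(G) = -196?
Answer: -2917/15188 ≈ -0.19206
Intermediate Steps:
q = 2745 (q = -1190 + 3935 = 2745)
(q + g(116))/((2387 - 1*17379) + C(-183)) = (2745 + 172)/((2387 - 1*17379) - 196) = 2917/((2387 - 17379) - 196) = 2917/(-14992 - 196) = 2917/(-15188) = 2917*(-1/15188) = -2917/15188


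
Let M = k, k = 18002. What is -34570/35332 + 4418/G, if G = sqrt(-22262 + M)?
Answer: -17285/17666 - 2209*I*sqrt(1065)/1065 ≈ -0.97843 - 67.689*I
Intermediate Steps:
M = 18002
G = 2*I*sqrt(1065) (G = sqrt(-22262 + 18002) = sqrt(-4260) = 2*I*sqrt(1065) ≈ 65.269*I)
-34570/35332 + 4418/G = -34570/35332 + 4418/((2*I*sqrt(1065))) = -34570*1/35332 + 4418*(-I*sqrt(1065)/2130) = -17285/17666 - 2209*I*sqrt(1065)/1065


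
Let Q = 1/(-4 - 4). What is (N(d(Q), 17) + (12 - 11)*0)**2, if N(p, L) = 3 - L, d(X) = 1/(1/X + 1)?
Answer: 196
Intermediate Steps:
Q = -1/8 (Q = 1/(-8) = -1/8 ≈ -0.12500)
d(X) = 1/(1 + 1/X)
(N(d(Q), 17) + (12 - 11)*0)**2 = ((3 - 1*17) + (12 - 11)*0)**2 = ((3 - 17) + 1*0)**2 = (-14 + 0)**2 = (-14)**2 = 196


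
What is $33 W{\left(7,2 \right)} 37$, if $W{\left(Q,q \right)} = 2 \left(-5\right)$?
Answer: $-12210$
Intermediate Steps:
$W{\left(Q,q \right)} = -10$
$33 W{\left(7,2 \right)} 37 = 33 \left(-10\right) 37 = \left(-330\right) 37 = -12210$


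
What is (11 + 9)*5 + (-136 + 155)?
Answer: 119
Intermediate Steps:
(11 + 9)*5 + (-136 + 155) = 20*5 + 19 = 100 + 19 = 119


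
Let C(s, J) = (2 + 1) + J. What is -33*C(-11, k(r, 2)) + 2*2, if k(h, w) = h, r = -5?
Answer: 70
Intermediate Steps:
C(s, J) = 3 + J
-33*C(-11, k(r, 2)) + 2*2 = -33*(3 - 5) + 2*2 = -33*(-2) + 4 = 66 + 4 = 70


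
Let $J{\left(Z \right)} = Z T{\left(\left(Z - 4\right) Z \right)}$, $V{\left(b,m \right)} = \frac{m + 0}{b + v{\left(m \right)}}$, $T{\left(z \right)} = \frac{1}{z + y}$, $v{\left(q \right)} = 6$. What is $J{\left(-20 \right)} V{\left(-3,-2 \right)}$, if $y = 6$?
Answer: $\frac{20}{729} \approx 0.027435$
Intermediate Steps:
$T{\left(z \right)} = \frac{1}{6 + z}$ ($T{\left(z \right)} = \frac{1}{z + 6} = \frac{1}{6 + z}$)
$V{\left(b,m \right)} = \frac{m}{6 + b}$ ($V{\left(b,m \right)} = \frac{m + 0}{b + 6} = \frac{m}{6 + b}$)
$J{\left(Z \right)} = \frac{Z}{6 + Z \left(-4 + Z\right)}$ ($J{\left(Z \right)} = \frac{Z}{6 + \left(Z - 4\right) Z} = \frac{Z}{6 + \left(-4 + Z\right) Z} = \frac{Z}{6 + Z \left(-4 + Z\right)}$)
$J{\left(-20 \right)} V{\left(-3,-2 \right)} = - \frac{20}{6 - 20 \left(-4 - 20\right)} \left(- \frac{2}{6 - 3}\right) = - \frac{20}{6 - -480} \left(- \frac{2}{3}\right) = - \frac{20}{6 + 480} \left(\left(-2\right) \frac{1}{3}\right) = - \frac{20}{486} \left(- \frac{2}{3}\right) = \left(-20\right) \frac{1}{486} \left(- \frac{2}{3}\right) = \left(- \frac{10}{243}\right) \left(- \frac{2}{3}\right) = \frac{20}{729}$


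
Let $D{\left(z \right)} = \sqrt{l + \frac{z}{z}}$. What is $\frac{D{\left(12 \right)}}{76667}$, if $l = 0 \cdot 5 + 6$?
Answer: $\frac{\sqrt{7}}{76667} \approx 3.451 \cdot 10^{-5}$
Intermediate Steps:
$l = 6$ ($l = 0 + 6 = 6$)
$D{\left(z \right)} = \sqrt{7}$ ($D{\left(z \right)} = \sqrt{6 + \frac{z}{z}} = \sqrt{6 + 1} = \sqrt{7}$)
$\frac{D{\left(12 \right)}}{76667} = \frac{\sqrt{7}}{76667}$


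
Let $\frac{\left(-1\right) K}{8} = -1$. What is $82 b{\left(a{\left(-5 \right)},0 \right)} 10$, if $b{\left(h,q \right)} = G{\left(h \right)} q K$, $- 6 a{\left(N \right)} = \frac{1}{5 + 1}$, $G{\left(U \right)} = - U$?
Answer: $0$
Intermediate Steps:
$K = 8$ ($K = \left(-8\right) \left(-1\right) = 8$)
$a{\left(N \right)} = - \frac{1}{36}$ ($a{\left(N \right)} = - \frac{1}{6 \left(5 + 1\right)} = - \frac{1}{6 \cdot 6} = \left(- \frac{1}{6}\right) \frac{1}{6} = - \frac{1}{36}$)
$b{\left(h,q \right)} = - 8 h q$ ($b{\left(h,q \right)} = - h q 8 = - 8 h q$)
$82 b{\left(a{\left(-5 \right)},0 \right)} 10 = 82 \left(\left(-8\right) \left(- \frac{1}{36}\right) 0\right) 10 = 82 \cdot 0 \cdot 10 = 0 \cdot 10 = 0$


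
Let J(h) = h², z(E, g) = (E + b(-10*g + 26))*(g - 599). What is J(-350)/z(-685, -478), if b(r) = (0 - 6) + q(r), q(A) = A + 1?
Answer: -625/22617 ≈ -0.027634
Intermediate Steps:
q(A) = 1 + A
b(r) = -5 + r (b(r) = (0 - 6) + (1 + r) = -6 + (1 + r) = -5 + r)
z(E, g) = (-599 + g)*(21 + E - 10*g) (z(E, g) = (E + (-5 + (-10*g + 26)))*(g - 599) = (E + (-5 + (26 - 10*g)))*(-599 + g) = (E + (21 - 10*g))*(-599 + g) = (21 + E - 10*g)*(-599 + g) = (-599 + g)*(21 + E - 10*g))
J(-350)/z(-685, -478) = (-350)²/(-12579 - 599*(-685) - 10*(-478)² + 6011*(-478) - 685*(-478)) = 122500/(-12579 + 410315 - 10*228484 - 2873258 + 327430) = 122500/(-12579 + 410315 - 2284840 - 2873258 + 327430) = 122500/(-4432932) = 122500*(-1/4432932) = -625/22617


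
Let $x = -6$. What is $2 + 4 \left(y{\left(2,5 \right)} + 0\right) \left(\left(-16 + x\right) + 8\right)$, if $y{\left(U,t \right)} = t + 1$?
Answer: $-334$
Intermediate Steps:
$y{\left(U,t \right)} = 1 + t$
$2 + 4 \left(y{\left(2,5 \right)} + 0\right) \left(\left(-16 + x\right) + 8\right) = 2 + 4 \left(\left(1 + 5\right) + 0\right) \left(\left(-16 - 6\right) + 8\right) = 2 + 4 \left(6 + 0\right) \left(-22 + 8\right) = 2 + 4 \cdot 6 \left(-14\right) = 2 + 24 \left(-14\right) = 2 - 336 = -334$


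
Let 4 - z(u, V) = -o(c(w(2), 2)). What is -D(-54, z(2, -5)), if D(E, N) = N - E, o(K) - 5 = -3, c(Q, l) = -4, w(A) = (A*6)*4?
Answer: -60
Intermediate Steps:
w(A) = 24*A (w(A) = (6*A)*4 = 24*A)
o(K) = 2 (o(K) = 5 - 3 = 2)
z(u, V) = 6 (z(u, V) = 4 - (-1)*2 = 4 - 1*(-2) = 4 + 2 = 6)
-D(-54, z(2, -5)) = -(6 - 1*(-54)) = -(6 + 54) = -1*60 = -60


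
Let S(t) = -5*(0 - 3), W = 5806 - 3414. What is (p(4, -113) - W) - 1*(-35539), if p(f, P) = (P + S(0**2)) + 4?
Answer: 33053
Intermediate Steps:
W = 2392
S(t) = 15 (S(t) = -5*(-3) = 15)
p(f, P) = 19 + P (p(f, P) = (P + 15) + 4 = (15 + P) + 4 = 19 + P)
(p(4, -113) - W) - 1*(-35539) = ((19 - 113) - 1*2392) - 1*(-35539) = (-94 - 2392) + 35539 = -2486 + 35539 = 33053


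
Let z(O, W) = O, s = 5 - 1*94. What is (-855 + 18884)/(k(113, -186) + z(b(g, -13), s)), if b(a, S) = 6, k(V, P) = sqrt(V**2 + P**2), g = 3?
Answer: -108174/47329 + 18029*sqrt(47365)/47329 ≈ 80.618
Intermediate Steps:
k(V, P) = sqrt(P**2 + V**2)
s = -89 (s = 5 - 94 = -89)
(-855 + 18884)/(k(113, -186) + z(b(g, -13), s)) = (-855 + 18884)/(sqrt((-186)**2 + 113**2) + 6) = 18029/(sqrt(34596 + 12769) + 6) = 18029/(sqrt(47365) + 6) = 18029/(6 + sqrt(47365))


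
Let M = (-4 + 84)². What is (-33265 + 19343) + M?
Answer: -7522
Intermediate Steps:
M = 6400 (M = 80² = 6400)
(-33265 + 19343) + M = (-33265 + 19343) + 6400 = -13922 + 6400 = -7522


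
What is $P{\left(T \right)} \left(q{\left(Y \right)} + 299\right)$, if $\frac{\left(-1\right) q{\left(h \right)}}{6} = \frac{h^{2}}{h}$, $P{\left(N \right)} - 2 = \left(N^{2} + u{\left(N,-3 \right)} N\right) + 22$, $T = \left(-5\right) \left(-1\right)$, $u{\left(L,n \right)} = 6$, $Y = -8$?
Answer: $27413$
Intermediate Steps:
$T = 5$
$P{\left(N \right)} = 24 + N^{2} + 6 N$ ($P{\left(N \right)} = 2 + \left(\left(N^{2} + 6 N\right) + 22\right) = 2 + \left(22 + N^{2} + 6 N\right) = 24 + N^{2} + 6 N$)
$q{\left(h \right)} = - 6 h$ ($q{\left(h \right)} = - 6 \frac{h^{2}}{h} = - 6 h$)
$P{\left(T \right)} \left(q{\left(Y \right)} + 299\right) = \left(24 + 5^{2} + 6 \cdot 5\right) \left(\left(-6\right) \left(-8\right) + 299\right) = \left(24 + 25 + 30\right) \left(48 + 299\right) = 79 \cdot 347 = 27413$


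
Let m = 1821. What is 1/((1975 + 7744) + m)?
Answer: 1/11540 ≈ 8.6655e-5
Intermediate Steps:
1/((1975 + 7744) + m) = 1/((1975 + 7744) + 1821) = 1/(9719 + 1821) = 1/11540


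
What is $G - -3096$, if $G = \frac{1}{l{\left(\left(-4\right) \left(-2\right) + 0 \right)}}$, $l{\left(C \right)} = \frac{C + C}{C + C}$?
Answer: $3097$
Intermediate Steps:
$l{\left(C \right)} = 1$ ($l{\left(C \right)} = \frac{2 C}{2 C} = 2 C \frac{1}{2 C} = 1$)
$G = 1$ ($G = 1^{-1} = 1$)
$G - -3096 = 1 - -3096 = 1 + 3096 = 3097$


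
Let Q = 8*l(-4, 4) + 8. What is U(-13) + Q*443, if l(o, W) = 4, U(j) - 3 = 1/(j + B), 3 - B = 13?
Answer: 407628/23 ≈ 17723.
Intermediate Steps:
B = -10 (B = 3 - 1*13 = 3 - 13 = -10)
U(j) = 3 + 1/(-10 + j) (U(j) = 3 + 1/(j - 10) = 3 + 1/(-10 + j))
Q = 40 (Q = 8*4 + 8 = 32 + 8 = 40)
U(-13) + Q*443 = (-29 + 3*(-13))/(-10 - 13) + 40*443 = (-29 - 39)/(-23) + 17720 = -1/23*(-68) + 17720 = 68/23 + 17720 = 407628/23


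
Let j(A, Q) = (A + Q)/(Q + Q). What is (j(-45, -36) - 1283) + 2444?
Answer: 9297/8 ≈ 1162.1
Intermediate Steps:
j(A, Q) = (A + Q)/(2*Q) (j(A, Q) = (A + Q)/((2*Q)) = (A + Q)*(1/(2*Q)) = (A + Q)/(2*Q))
(j(-45, -36) - 1283) + 2444 = ((½)*(-45 - 36)/(-36) - 1283) + 2444 = ((½)*(-1/36)*(-81) - 1283) + 2444 = (9/8 - 1283) + 2444 = -10255/8 + 2444 = 9297/8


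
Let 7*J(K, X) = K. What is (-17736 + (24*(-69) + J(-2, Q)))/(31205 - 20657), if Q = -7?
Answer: -67873/36918 ≈ -1.8385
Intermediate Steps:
J(K, X) = K/7
(-17736 + (24*(-69) + J(-2, Q)))/(31205 - 20657) = (-17736 + (24*(-69) + (⅐)*(-2)))/(31205 - 20657) = (-17736 + (-1656 - 2/7))/10548 = (-17736 - 11594/7)*(1/10548) = -135746/7*1/10548 = -67873/36918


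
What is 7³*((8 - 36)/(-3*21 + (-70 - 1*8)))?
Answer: 9604/141 ≈ 68.114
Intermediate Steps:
7³*((8 - 36)/(-3*21 + (-70 - 1*8))) = 343*(-28/(-63 + (-70 - 8))) = 343*(-28/(-63 - 78)) = 343*(-28/(-141)) = 343*(-28*(-1/141)) = 343*(28/141) = 9604/141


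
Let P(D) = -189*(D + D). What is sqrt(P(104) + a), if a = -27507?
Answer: I*sqrt(66819) ≈ 258.49*I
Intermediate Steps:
P(D) = -378*D
sqrt(P(104) + a) = sqrt(-378*104 - 27507) = sqrt(-39312 - 27507) = sqrt(-66819) = I*sqrt(66819)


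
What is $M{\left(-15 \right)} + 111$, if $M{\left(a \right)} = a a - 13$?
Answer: $323$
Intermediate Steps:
$M{\left(a \right)} = -13 + a^{2}$ ($M{\left(a \right)} = a^{2} - 13 = -13 + a^{2}$)
$M{\left(-15 \right)} + 111 = \left(-13 + \left(-15\right)^{2}\right) + 111 = \left(-13 + 225\right) + 111 = 212 + 111 = 323$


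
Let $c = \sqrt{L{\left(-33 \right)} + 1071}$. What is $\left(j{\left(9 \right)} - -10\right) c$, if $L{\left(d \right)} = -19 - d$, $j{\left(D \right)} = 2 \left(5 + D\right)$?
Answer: $38 \sqrt{1085} \approx 1251.7$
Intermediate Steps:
$j{\left(D \right)} = 10 + 2 D$
$c = \sqrt{1085}$ ($c = \sqrt{\left(-19 - -33\right) + 1071} = \sqrt{\left(-19 + 33\right) + 1071} = \sqrt{14 + 1071} = \sqrt{1085} \approx 32.939$)
$\left(j{\left(9 \right)} - -10\right) c = \left(\left(10 + 2 \cdot 9\right) - -10\right) \sqrt{1085} = \left(\left(10 + 18\right) + 10\right) \sqrt{1085} = \left(28 + 10\right) \sqrt{1085} = 38 \sqrt{1085}$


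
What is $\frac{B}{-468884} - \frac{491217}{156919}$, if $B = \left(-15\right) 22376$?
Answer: $- \frac{44413874667}{18394202099} \approx -2.4146$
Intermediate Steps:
$B = -335640$
$\frac{B}{-468884} - \frac{491217}{156919} = - \frac{335640}{-468884} - \frac{491217}{156919} = \left(-335640\right) \left(- \frac{1}{468884}\right) - \frac{491217}{156919} = \frac{83910}{117221} - \frac{491217}{156919} = - \frac{44413874667}{18394202099}$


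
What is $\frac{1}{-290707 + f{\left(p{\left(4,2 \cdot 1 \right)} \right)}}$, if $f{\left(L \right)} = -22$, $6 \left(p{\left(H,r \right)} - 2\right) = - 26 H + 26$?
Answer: $- \frac{1}{290729} \approx -3.4396 \cdot 10^{-6}$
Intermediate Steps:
$p{\left(H,r \right)} = \frac{19}{3} - \frac{13 H}{3}$ ($p{\left(H,r \right)} = 2 + \frac{- 26 H + 26}{6} = 2 + \frac{26 - 26 H}{6} = 2 - \left(- \frac{13}{3} + \frac{13 H}{3}\right) = \frac{19}{3} - \frac{13 H}{3}$)
$\frac{1}{-290707 + f{\left(p{\left(4,2 \cdot 1 \right)} \right)}} = \frac{1}{-290707 - 22} = \frac{1}{-290729} = - \frac{1}{290729}$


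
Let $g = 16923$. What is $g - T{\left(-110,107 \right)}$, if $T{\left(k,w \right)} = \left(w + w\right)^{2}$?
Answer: $-28873$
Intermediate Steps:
$T{\left(k,w \right)} = 4 w^{2}$ ($T{\left(k,w \right)} = \left(2 w\right)^{2} = 4 w^{2}$)
$g - T{\left(-110,107 \right)} = 16923 - 4 \cdot 107^{2} = 16923 - 4 \cdot 11449 = 16923 - 45796 = -28873$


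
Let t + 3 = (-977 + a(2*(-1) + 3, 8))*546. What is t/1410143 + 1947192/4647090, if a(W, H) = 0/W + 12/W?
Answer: 7078570883/156025272235 ≈ 0.045368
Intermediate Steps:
a(W, H) = 12/W (a(W, H) = 0 + 12/W = 12/W)
t = -526893 (t = -3 + (-977 + 12/(2*(-1) + 3))*546 = -3 + (-977 + 12/(-2 + 3))*546 = -3 + (-977 + 12/1)*546 = -3 + (-977 + 12*1)*546 = -3 + (-977 + 12)*546 = -3 - 965*546 = -3 - 526890 = -526893)
t/1410143 + 1947192/4647090 = -526893/1410143 + 1947192/4647090 = -526893*1/1410143 + 1947192*(1/4647090) = -526893/1410143 + 324532/774515 = 7078570883/156025272235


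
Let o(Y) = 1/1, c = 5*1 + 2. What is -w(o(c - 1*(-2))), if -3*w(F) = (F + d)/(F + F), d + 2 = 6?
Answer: 5/6 ≈ 0.83333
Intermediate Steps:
c = 7 (c = 5 + 2 = 7)
d = 4 (d = -2 + 6 = 4)
o(Y) = 1
w(F) = -(4 + F)/(6*F) (w(F) = -(F + 4)/(3*(F + F)) = -(4 + F)/(3*(2*F)) = -(4 + F)*1/(2*F)/3 = -(4 + F)/(6*F))
-w(o(c - 1*(-2))) = -(-4 - 1*1)/(6*1) = -(-4 - 1)/6 = -(-5)/6 = -1*(-5/6) = 5/6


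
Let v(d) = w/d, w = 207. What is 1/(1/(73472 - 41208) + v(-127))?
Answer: -4097528/6678521 ≈ -0.61354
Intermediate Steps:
v(d) = 207/d
1/(1/(73472 - 41208) + v(-127)) = 1/(1/(73472 - 41208) + 207/(-127)) = 1/(1/32264 + 207*(-1/127)) = 1/(1/32264 - 207/127) = 1/(-6678521/4097528) = -4097528/6678521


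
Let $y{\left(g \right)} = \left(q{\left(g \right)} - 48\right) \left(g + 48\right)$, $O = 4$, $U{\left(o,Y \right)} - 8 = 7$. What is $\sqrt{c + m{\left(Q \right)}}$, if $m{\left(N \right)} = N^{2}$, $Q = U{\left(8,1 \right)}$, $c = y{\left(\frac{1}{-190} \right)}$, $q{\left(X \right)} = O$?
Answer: $\frac{i \sqrt{17028085}}{95} \approx 43.437 i$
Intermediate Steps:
$U{\left(o,Y \right)} = 15$ ($U{\left(o,Y \right)} = 8 + 7 = 15$)
$q{\left(X \right)} = 4$
$y{\left(g \right)} = -2112 - 44 g$ ($y{\left(g \right)} = \left(4 - 48\right) \left(g + 48\right) = - 44 \left(48 + g\right) = -2112 - 44 g$)
$c = - \frac{200618}{95}$ ($c = -2112 - \frac{44}{-190} = -2112 - - \frac{22}{95} = -2112 + \frac{22}{95} = - \frac{200618}{95} \approx -2111.8$)
$Q = 15$
$\sqrt{c + m{\left(Q \right)}} = \sqrt{- \frac{200618}{95} + 15^{2}} = \sqrt{- \frac{200618}{95} + 225} = \sqrt{- \frac{179243}{95}} = \frac{i \sqrt{17028085}}{95}$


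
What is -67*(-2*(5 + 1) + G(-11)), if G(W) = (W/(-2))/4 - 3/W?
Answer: 61037/88 ≈ 693.60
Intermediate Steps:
G(W) = -3/W - W/8 (G(W) = (W*(-½))*(¼) - 3/W = -W/2*(¼) - 3/W = -W/8 - 3/W = -3/W - W/8)
-67*(-2*(5 + 1) + G(-11)) = -67*(-2*(5 + 1) + (-3/(-11) - ⅛*(-11))) = -67*(-2*6 + (-3*(-1/11) + 11/8)) = -67*(-12 + (3/11 + 11/8)) = -67*(-12 + 145/88) = -67*(-911/88) = 61037/88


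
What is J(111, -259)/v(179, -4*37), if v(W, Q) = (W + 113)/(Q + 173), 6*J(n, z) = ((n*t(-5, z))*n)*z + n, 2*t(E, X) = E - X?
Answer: -1688643925/292 ≈ -5.7830e+6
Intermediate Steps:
t(E, X) = E/2 - X/2 (t(E, X) = (E - X)/2 = E/2 - X/2)
J(n, z) = n/6 + z*n²*(-5/2 - z/2)/6 (J(n, z) = (((n*((½)*(-5) - z/2))*n)*z + n)/6 = (((n*(-5/2 - z/2))*n)*z + n)/6 = ((n²*(-5/2 - z/2))*z + n)/6 = (z*n²*(-5/2 - z/2) + n)/6 = (n + z*n²*(-5/2 - z/2))/6 = n/6 + z*n²*(-5/2 - z/2)/6)
v(W, Q) = (113 + W)/(173 + Q)
J(111, -259)/v(179, -4*37) = (-1/12*111*(-2 + 111*(-259)*(5 - 259)))/(((113 + 179)/(173 - 4*37))) = (-1/12*111*(-2 + 111*(-259)*(-254)))/((292/(173 - 148))) = (-1/12*111*(-2 + 7302246))/((292/25)) = (-1/12*111*7302244)/(((1/25)*292)) = -67545757/292/25 = -67545757*25/292 = -1688643925/292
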